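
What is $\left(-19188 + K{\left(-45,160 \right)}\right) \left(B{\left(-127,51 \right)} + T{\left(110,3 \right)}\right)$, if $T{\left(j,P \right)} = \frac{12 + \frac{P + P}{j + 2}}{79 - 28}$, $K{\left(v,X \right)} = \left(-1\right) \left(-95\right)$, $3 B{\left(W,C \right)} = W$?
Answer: $\frac{2295532297}{2856} \approx 8.0376 \cdot 10^{5}$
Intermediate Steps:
$B{\left(W,C \right)} = \frac{W}{3}$
$K{\left(v,X \right)} = 95$
$T{\left(j,P \right)} = \frac{4}{17} + \frac{2 P}{51 \left(2 + j\right)}$ ($T{\left(j,P \right)} = \frac{12 + \frac{2 P}{2 + j}}{51} = \left(12 + \frac{2 P}{2 + j}\right) \frac{1}{51} = \frac{4}{17} + \frac{2 P}{51 \left(2 + j\right)}$)
$\left(-19188 + K{\left(-45,160 \right)}\right) \left(B{\left(-127,51 \right)} + T{\left(110,3 \right)}\right) = \left(-19188 + 95\right) \left(\frac{1}{3} \left(-127\right) + \frac{2 \left(12 + 3 + 6 \cdot 110\right)}{51 \left(2 + 110\right)}\right) = - 19093 \left(- \frac{127}{3} + \frac{2 \left(12 + 3 + 660\right)}{51 \cdot 112}\right) = - 19093 \left(- \frac{127}{3} + \frac{2}{51} \cdot \frac{1}{112} \cdot 675\right) = - 19093 \left(- \frac{127}{3} + \frac{225}{952}\right) = \left(-19093\right) \left(- \frac{120229}{2856}\right) = \frac{2295532297}{2856}$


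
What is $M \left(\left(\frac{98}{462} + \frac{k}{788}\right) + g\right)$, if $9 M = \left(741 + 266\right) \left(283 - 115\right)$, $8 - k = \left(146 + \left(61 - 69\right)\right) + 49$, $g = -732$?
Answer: $- \frac{268359927262}{19503} \approx -1.376 \cdot 10^{7}$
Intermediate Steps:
$k = -179$ ($k = 8 - \left(\left(146 + \left(61 - 69\right)\right) + 49\right) = 8 - \left(\left(146 - 8\right) + 49\right) = 8 - \left(138 + 49\right) = 8 - 187 = -179$)
$M = \frac{56392}{3}$ ($M = \frac{\left(741 + 266\right) \left(283 - 115\right)}{9} = \frac{1007 \cdot 168}{9} = \frac{1}{9} \cdot 169176 = \frac{56392}{3} \approx 18797.0$)
$M \left(\left(\frac{98}{462} + \frac{k}{788}\right) + g\right) = \frac{56392 \left(\left(\frac{98}{462} - \frac{179}{788}\right) - 732\right)}{3} = \frac{56392 \left(\left(98 \cdot \frac{1}{462} - \frac{179}{788}\right) - 732\right)}{3} = \frac{56392 \left(\left(\frac{7}{33} - \frac{179}{788}\right) - 732\right)}{3} = \frac{56392 \left(- \frac{391}{26004} - 732\right)}{3} = \frac{56392}{3} \left(- \frac{19035319}{26004}\right) = - \frac{268359927262}{19503}$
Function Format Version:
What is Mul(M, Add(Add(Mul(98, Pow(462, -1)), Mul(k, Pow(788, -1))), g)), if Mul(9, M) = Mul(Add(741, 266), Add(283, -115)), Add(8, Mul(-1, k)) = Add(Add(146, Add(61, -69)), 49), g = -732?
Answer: Rational(-268359927262, 19503) ≈ -1.3760e+7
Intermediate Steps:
k = -179 (k = Add(8, Mul(-1, Add(Add(146, Add(61, -69)), 49))) = Add(8, Mul(-1, Add(Add(146, -8), 49))) = Add(8, Mul(-1, Add(138, 49))) = Add(8, Mul(-1, 187)) = Add(8, -187) = -179)
M = Rational(56392, 3) (M = Mul(Rational(1, 9), Mul(Add(741, 266), Add(283, -115))) = Mul(Rational(1, 9), Mul(1007, 168)) = Mul(Rational(1, 9), 169176) = Rational(56392, 3) ≈ 18797.)
Mul(M, Add(Add(Mul(98, Pow(462, -1)), Mul(k, Pow(788, -1))), g)) = Mul(Rational(56392, 3), Add(Add(Mul(98, Pow(462, -1)), Mul(-179, Pow(788, -1))), -732)) = Mul(Rational(56392, 3), Add(Add(Mul(98, Rational(1, 462)), Mul(-179, Rational(1, 788))), -732)) = Mul(Rational(56392, 3), Add(Add(Rational(7, 33), Rational(-179, 788)), -732)) = Mul(Rational(56392, 3), Add(Rational(-391, 26004), -732)) = Mul(Rational(56392, 3), Rational(-19035319, 26004)) = Rational(-268359927262, 19503)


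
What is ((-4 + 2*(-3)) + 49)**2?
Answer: 1521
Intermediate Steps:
((-4 + 2*(-3)) + 49)**2 = ((-4 - 6) + 49)**2 = (-10 + 49)**2 = 39**2 = 1521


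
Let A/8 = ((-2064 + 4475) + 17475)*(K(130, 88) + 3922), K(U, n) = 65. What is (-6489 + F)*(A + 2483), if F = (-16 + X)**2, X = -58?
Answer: -642532061407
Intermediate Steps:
F = 5476 (F = (-16 - 58)**2 = (-74)**2 = 5476)
A = 634283856 (A = 8*(((-2064 + 4475) + 17475)*(65 + 3922)) = 8*((2411 + 17475)*3987) = 8*(19886*3987) = 8*79285482 = 634283856)
(-6489 + F)*(A + 2483) = (-6489 + 5476)*(634283856 + 2483) = -1013*634286339 = -642532061407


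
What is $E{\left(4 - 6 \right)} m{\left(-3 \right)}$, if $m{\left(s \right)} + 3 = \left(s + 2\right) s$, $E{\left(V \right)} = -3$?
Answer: $0$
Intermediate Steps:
$m{\left(s \right)} = -3 + s \left(2 + s\right)$ ($m{\left(s \right)} = -3 + \left(s + 2\right) s = -3 + \left(2 + s\right) s = -3 + s \left(2 + s\right)$)
$E{\left(4 - 6 \right)} m{\left(-3 \right)} = - 3 \left(-3 + \left(-3\right)^{2} + 2 \left(-3\right)\right) = - 3 \left(-3 + 9 - 6\right) = \left(-3\right) 0 = 0$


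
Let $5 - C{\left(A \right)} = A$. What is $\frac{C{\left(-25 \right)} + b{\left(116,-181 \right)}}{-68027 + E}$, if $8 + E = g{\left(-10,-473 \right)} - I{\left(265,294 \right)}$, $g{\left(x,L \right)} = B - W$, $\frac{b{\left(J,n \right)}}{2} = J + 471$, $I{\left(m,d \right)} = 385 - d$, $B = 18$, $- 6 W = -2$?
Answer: $- \frac{3612}{204325} \approx -0.017678$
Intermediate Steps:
$W = \frac{1}{3}$ ($W = \left(- \frac{1}{6}\right) \left(-2\right) = \frac{1}{3} \approx 0.33333$)
$b{\left(J,n \right)} = 942 + 2 J$ ($b{\left(J,n \right)} = 2 \left(J + 471\right) = 2 \left(471 + J\right) = 942 + 2 J$)
$C{\left(A \right)} = 5 - A$
$g{\left(x,L \right)} = \frac{53}{3}$ ($g{\left(x,L \right)} = 18 - \frac{1}{3} = \frac{53}{3}$)
$E = - \frac{244}{3}$ ($E = -8 + \left(\frac{53}{3} - \left(385 - 294\right)\right) = -8 + \left(\frac{53}{3} - 91\right) = -8 - \frac{220}{3} = - \frac{244}{3} \approx -81.333$)
$\frac{C{\left(-25 \right)} + b{\left(116,-181 \right)}}{-68027 + E} = \frac{\left(5 - -25\right) + \left(942 + 2 \cdot 116\right)}{-68027 - \frac{244}{3}} = \frac{\left(5 + 25\right) + \left(942 + 232\right)}{- \frac{204325}{3}} = \left(30 + 1174\right) \left(- \frac{3}{204325}\right) = 1204 \left(- \frac{3}{204325}\right) = - \frac{3612}{204325}$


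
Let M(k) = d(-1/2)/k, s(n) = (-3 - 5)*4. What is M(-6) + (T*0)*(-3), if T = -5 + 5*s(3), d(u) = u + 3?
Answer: -5/12 ≈ -0.41667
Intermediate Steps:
s(n) = -32 (s(n) = -8*4 = -32)
d(u) = 3 + u
M(k) = 5/(2*k) (M(k) = (3 - 1/2)/k = (3 - 1*½)/k = (3 - ½)/k = 5/(2*k))
T = -165 (T = -5 + 5*(-32) = -5 - 160 = -165)
M(-6) + (T*0)*(-3) = (5/2)/(-6) - 165*0*(-3) = (5/2)*(-⅙) + 0*(-3) = -5/12 + 0 = -5/12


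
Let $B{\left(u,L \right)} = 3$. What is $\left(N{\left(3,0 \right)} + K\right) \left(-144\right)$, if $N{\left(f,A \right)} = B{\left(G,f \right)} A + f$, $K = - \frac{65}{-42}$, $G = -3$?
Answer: $- \frac{4584}{7} \approx -654.86$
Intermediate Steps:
$K = \frac{65}{42}$ ($K = \left(-65\right) \left(- \frac{1}{42}\right) = \frac{65}{42} \approx 1.5476$)
$N{\left(f,A \right)} = f + 3 A$ ($N{\left(f,A \right)} = 3 A + f = f + 3 A$)
$\left(N{\left(3,0 \right)} + K\right) \left(-144\right) = \left(\left(3 + 3 \cdot 0\right) + \frac{65}{42}\right) \left(-144\right) = \left(\left(3 + 0\right) + \frac{65}{42}\right) \left(-144\right) = \left(3 + \frac{65}{42}\right) \left(-144\right) = \frac{191}{42} \left(-144\right) = - \frac{4584}{7}$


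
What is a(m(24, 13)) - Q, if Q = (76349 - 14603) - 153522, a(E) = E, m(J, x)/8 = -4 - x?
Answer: 91640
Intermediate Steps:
m(J, x) = -32 - 8*x (m(J, x) = 8*(-4 - x) = -32 - 8*x)
Q = -91776 (Q = 61746 - 153522 = -91776)
a(m(24, 13)) - Q = (-32 - 8*13) - 1*(-91776) = (-32 - 104) + 91776 = -136 + 91776 = 91640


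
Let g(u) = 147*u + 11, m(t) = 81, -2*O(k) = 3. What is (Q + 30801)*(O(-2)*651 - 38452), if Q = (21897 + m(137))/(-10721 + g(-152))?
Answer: -6690190265211/5509 ≈ -1.2144e+9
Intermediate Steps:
O(k) = -3/2 (O(k) = -1/2*3 = -3/2)
g(u) = 11 + 147*u
Q = -3663/5509 (Q = (21897 + 81)/(-10721 + (11 + 147*(-152))) = 21978/(-10721 + (11 - 22344)) = 21978/(-10721 - 22333) = 21978/(-33054) = 21978*(-1/33054) = -3663/5509 ≈ -0.66491)
(Q + 30801)*(O(-2)*651 - 38452) = (-3663/5509 + 30801)*(-3/2*651 - 38452) = 169679046*(-1953/2 - 38452)/5509 = (169679046/5509)*(-78857/2) = -6690190265211/5509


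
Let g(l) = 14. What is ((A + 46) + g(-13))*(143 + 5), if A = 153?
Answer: 31524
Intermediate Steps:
((A + 46) + g(-13))*(143 + 5) = ((153 + 46) + 14)*(143 + 5) = (199 + 14)*148 = 213*148 = 31524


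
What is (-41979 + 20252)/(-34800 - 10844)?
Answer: 21727/45644 ≈ 0.47601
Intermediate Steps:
(-41979 + 20252)/(-34800 - 10844) = -21727/(-45644) = -21727*(-1/45644) = 21727/45644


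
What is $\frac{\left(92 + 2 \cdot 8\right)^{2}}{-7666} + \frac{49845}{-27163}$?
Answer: $- \frac{349470501}{104115779} \approx -3.3566$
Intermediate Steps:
$\frac{\left(92 + 2 \cdot 8\right)^{2}}{-7666} + \frac{49845}{-27163} = \left(92 + 16\right)^{2} \left(- \frac{1}{7666}\right) + 49845 \left(- \frac{1}{27163}\right) = 108^{2} \left(- \frac{1}{7666}\right) - \frac{49845}{27163} = 11664 \left(- \frac{1}{7666}\right) - \frac{49845}{27163} = - \frac{5832}{3833} - \frac{49845}{27163} = - \frac{349470501}{104115779}$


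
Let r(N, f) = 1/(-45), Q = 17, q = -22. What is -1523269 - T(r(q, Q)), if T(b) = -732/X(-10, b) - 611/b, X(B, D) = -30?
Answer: -7753942/5 ≈ -1.5508e+6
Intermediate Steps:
r(N, f) = -1/45
T(b) = 122/5 - 611/b (T(b) = -732/(-30) - 611/b = -732*(-1/30) - 611/b = 122/5 - 611/b)
-1523269 - T(r(q, Q)) = -1523269 - (122/5 - 611/(-1/45)) = -1523269 - (122/5 - 611*(-45)) = -1523269 - (122/5 + 27495) = -1523269 - 1*137597/5 = -1523269 - 137597/5 = -7753942/5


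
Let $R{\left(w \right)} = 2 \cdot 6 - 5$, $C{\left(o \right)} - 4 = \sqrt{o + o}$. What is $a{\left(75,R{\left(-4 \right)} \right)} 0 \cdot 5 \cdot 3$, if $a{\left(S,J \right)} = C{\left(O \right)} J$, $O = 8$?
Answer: $0$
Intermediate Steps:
$C{\left(o \right)} = 4 + \sqrt{2} \sqrt{o}$ ($C{\left(o \right)} = 4 + \sqrt{o + o} = 4 + \sqrt{2 o} = 4 + \sqrt{2} \sqrt{o}$)
$R{\left(w \right)} = 7$ ($R{\left(w \right)} = 12 - 5 = 7$)
$a{\left(S,J \right)} = 8 J$ ($a{\left(S,J \right)} = \left(4 + \sqrt{2} \sqrt{8}\right) J = \left(4 + \sqrt{2} \cdot 2 \sqrt{2}\right) J = \left(4 + 4\right) J = 8 J$)
$a{\left(75,R{\left(-4 \right)} \right)} 0 \cdot 5 \cdot 3 = 8 \cdot 7 \cdot 0 \cdot 5 \cdot 3 = 56 \cdot 0 \cdot 3 = 56 \cdot 0 = 0$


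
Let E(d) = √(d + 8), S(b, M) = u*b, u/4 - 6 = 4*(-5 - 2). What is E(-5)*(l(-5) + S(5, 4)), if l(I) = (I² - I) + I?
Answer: -415*√3 ≈ -718.80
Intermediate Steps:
u = -88 (u = 24 + 4*(4*(-5 - 2)) = 24 + 4*(4*(-7)) = 24 + 4*(-28) = 24 - 112 = -88)
S(b, M) = -88*b
E(d) = √(8 + d)
l(I) = I²
E(-5)*(l(-5) + S(5, 4)) = √(8 - 5)*((-5)² - 88*5) = √3*(25 - 440) = √3*(-415) = -415*√3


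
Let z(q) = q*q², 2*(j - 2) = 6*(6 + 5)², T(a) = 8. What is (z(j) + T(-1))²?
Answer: 2364598063799689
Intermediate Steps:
j = 365 (j = 2 + (6*(6 + 5)²)/2 = 2 + (6*11²)/2 = 2 + (6*121)/2 = 2 + (½)*726 = 2 + 363 = 365)
z(q) = q³
(z(j) + T(-1))² = (365³ + 8)² = (48627125 + 8)² = 48627133² = 2364598063799689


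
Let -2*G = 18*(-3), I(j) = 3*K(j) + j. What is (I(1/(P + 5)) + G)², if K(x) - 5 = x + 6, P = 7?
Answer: 32761/9 ≈ 3640.1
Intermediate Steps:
K(x) = 11 + x (K(x) = 5 + (x + 6) = 5 + (6 + x) = 11 + x)
I(j) = 33 + 4*j (I(j) = 3*(11 + j) + j = (33 + 3*j) + j = 33 + 4*j)
G = 27 (G = -9*(-3) = -½*(-54) = 27)
(I(1/(P + 5)) + G)² = ((33 + 4/(7 + 5)) + 27)² = ((33 + 4/12) + 27)² = ((33 + 4*(1/12)) + 27)² = ((33 + ⅓) + 27)² = (100/3 + 27)² = (181/3)² = 32761/9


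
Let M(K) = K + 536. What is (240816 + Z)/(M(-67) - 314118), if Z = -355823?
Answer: 115007/313649 ≈ 0.36667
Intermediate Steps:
M(K) = 536 + K
(240816 + Z)/(M(-67) - 314118) = (240816 - 355823)/((536 - 67) - 314118) = -115007/(469 - 314118) = -115007/(-313649) = -115007*(-1/313649) = 115007/313649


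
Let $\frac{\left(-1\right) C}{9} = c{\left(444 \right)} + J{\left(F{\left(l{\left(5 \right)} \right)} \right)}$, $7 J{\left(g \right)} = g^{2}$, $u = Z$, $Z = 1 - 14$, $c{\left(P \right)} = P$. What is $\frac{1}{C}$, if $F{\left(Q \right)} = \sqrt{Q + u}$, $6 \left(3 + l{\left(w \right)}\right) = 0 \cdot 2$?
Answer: $- \frac{7}{27828} \approx -0.00025155$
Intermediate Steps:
$l{\left(w \right)} = -3$ ($l{\left(w \right)} = -3 + \frac{0 \cdot 2}{6} = -3 + \frac{1}{6} \cdot 0 = -3 + 0 = -3$)
$Z = -13$ ($Z = 1 - 14 = -13$)
$u = -13$
$F{\left(Q \right)} = \sqrt{-13 + Q}$ ($F{\left(Q \right)} = \sqrt{Q - 13} = \sqrt{-13 + Q}$)
$J{\left(g \right)} = \frac{g^{2}}{7}$
$C = - \frac{27828}{7}$ ($C = - 9 \left(444 + \frac{\left(\sqrt{-13 - 3}\right)^{2}}{7}\right) = - 9 \left(444 + \frac{\left(\sqrt{-16}\right)^{2}}{7}\right) = - 9 \left(444 + \frac{\left(4 i\right)^{2}}{7}\right) = - 9 \left(444 + \frac{1}{7} \left(-16\right)\right) = - 9 \left(444 - \frac{16}{7}\right) = \left(-9\right) \frac{3092}{7} = - \frac{27828}{7} \approx -3975.4$)
$\frac{1}{C} = \frac{1}{- \frac{27828}{7}} = - \frac{7}{27828}$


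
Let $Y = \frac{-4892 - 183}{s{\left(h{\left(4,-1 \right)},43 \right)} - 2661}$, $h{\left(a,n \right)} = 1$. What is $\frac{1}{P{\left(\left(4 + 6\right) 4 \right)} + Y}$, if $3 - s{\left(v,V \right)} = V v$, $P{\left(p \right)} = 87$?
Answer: $\frac{2701}{240062} \approx 0.011251$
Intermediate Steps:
$s{\left(v,V \right)} = 3 - V v$
$Y = \frac{5075}{2701}$ ($Y = \frac{-4892 - 183}{\left(3 - 43 \cdot 1\right) - 2661} = - \frac{5075}{\left(3 - 43\right) - 2661} = - \frac{5075}{-40 - 2661} = - \frac{5075}{-2701} = \left(-5075\right) \left(- \frac{1}{2701}\right) = \frac{5075}{2701} \approx 1.8789$)
$\frac{1}{P{\left(\left(4 + 6\right) 4 \right)} + Y} = \frac{1}{87 + \frac{5075}{2701}} = \frac{1}{\frac{240062}{2701}} = \frac{2701}{240062}$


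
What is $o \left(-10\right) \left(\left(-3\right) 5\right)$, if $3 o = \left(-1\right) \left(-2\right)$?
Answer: $100$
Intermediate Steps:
$o = \frac{2}{3}$ ($o = \frac{\left(-1\right) \left(-2\right)}{3} = \frac{1}{3} \cdot 2 = \frac{2}{3} \approx 0.66667$)
$o \left(-10\right) \left(\left(-3\right) 5\right) = \frac{2}{3} \left(-10\right) \left(\left(-3\right) 5\right) = \left(- \frac{20}{3}\right) \left(-15\right) = 100$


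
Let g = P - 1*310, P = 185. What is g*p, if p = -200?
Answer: 25000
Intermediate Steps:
g = -125 (g = 185 - 1*310 = 185 - 310 = -125)
g*p = -125*(-200) = 25000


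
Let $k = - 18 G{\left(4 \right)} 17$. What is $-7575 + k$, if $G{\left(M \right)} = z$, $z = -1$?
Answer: $-7269$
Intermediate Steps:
$G{\left(M \right)} = -1$
$k = 306$ ($k = \left(-18\right) \left(-1\right) 17 = 18 \cdot 17 = 306$)
$-7575 + k = -7575 + 306 = -7269$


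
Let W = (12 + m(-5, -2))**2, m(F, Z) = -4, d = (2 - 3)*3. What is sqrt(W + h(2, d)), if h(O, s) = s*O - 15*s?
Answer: sqrt(103) ≈ 10.149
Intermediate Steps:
d = -3 (d = -1*3 = -3)
h(O, s) = -15*s + O*s (h(O, s) = O*s - 15*s = -15*s + O*s)
W = 64 (W = (12 - 4)**2 = 8**2 = 64)
sqrt(W + h(2, d)) = sqrt(64 - 3*(-15 + 2)) = sqrt(64 - 3*(-13)) = sqrt(64 + 39) = sqrt(103)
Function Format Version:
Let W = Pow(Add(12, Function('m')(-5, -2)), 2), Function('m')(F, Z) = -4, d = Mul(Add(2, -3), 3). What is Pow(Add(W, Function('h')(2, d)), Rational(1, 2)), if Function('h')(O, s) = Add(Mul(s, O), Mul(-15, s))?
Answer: Pow(103, Rational(1, 2)) ≈ 10.149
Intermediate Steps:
d = -3 (d = Mul(-1, 3) = -3)
Function('h')(O, s) = Add(Mul(-15, s), Mul(O, s)) (Function('h')(O, s) = Add(Mul(O, s), Mul(-15, s)) = Add(Mul(-15, s), Mul(O, s)))
W = 64 (W = Pow(Add(12, -4), 2) = Pow(8, 2) = 64)
Pow(Add(W, Function('h')(2, d)), Rational(1, 2)) = Pow(Add(64, Mul(-3, Add(-15, 2))), Rational(1, 2)) = Pow(Add(64, Mul(-3, -13)), Rational(1, 2)) = Pow(Add(64, 39), Rational(1, 2)) = Pow(103, Rational(1, 2))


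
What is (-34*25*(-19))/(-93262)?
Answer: -475/2743 ≈ -0.17317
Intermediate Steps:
(-34*25*(-19))/(-93262) = -850*(-19)*(-1/93262) = 16150*(-1/93262) = -475/2743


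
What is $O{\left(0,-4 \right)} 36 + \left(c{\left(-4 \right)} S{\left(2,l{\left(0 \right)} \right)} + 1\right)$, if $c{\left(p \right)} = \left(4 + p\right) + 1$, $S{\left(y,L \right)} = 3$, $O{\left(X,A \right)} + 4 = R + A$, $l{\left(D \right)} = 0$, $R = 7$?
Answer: $-32$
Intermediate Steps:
$O{\left(X,A \right)} = 3 + A$ ($O{\left(X,A \right)} = -4 + \left(7 + A\right) = 3 + A$)
$c{\left(p \right)} = 5 + p$
$O{\left(0,-4 \right)} 36 + \left(c{\left(-4 \right)} S{\left(2,l{\left(0 \right)} \right)} + 1\right) = \left(3 - 4\right) 36 + \left(\left(5 - 4\right) 3 + 1\right) = \left(-1\right) 36 + \left(1 \cdot 3 + 1\right) = -36 + \left(3 + 1\right) = -36 + 4 = -32$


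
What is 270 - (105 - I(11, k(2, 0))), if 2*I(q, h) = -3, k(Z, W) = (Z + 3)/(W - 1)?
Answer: 327/2 ≈ 163.50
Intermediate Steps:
k(Z, W) = (3 + Z)/(-1 + W)
I(q, h) = -3/2 (I(q, h) = (½)*(-3) = -3/2)
270 - (105 - I(11, k(2, 0))) = 270 - (105 - 1*(-3/2)) = 270 - (105 + 3/2) = 270 - 1*213/2 = 270 - 213/2 = 327/2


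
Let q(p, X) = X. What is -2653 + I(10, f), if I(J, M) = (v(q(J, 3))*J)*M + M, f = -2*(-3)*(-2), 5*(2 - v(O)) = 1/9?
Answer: -8707/3 ≈ -2902.3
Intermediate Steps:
v(O) = 89/45 (v(O) = 2 - 1/5/9 = 2 - 1/5*1/9 = 2 - 1/45 = 89/45)
f = -12 (f = 6*(-2) = -12)
I(J, M) = M + 89*J*M/45 (I(J, M) = (89*J/45)*M + M = 89*J*M/45 + M = M + 89*J*M/45)
-2653 + I(10, f) = -2653 + (1/45)*(-12)*(45 + 89*10) = -2653 + (1/45)*(-12)*(45 + 890) = -2653 + (1/45)*(-12)*935 = -2653 - 748/3 = -8707/3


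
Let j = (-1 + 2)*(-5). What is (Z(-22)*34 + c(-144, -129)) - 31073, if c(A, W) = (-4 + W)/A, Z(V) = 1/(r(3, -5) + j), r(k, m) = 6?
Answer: -4469483/144 ≈ -31038.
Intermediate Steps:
j = -5 (j = 1*(-5) = -5)
Z(V) = 1 (Z(V) = 1/(6 - 5) = 1/1 = 1)
(Z(-22)*34 + c(-144, -129)) - 31073 = (1*34 + (-4 - 129)/(-144)) - 31073 = (34 - 1/144*(-133)) - 31073 = (34 + 133/144) - 31073 = 5029/144 - 31073 = -4469483/144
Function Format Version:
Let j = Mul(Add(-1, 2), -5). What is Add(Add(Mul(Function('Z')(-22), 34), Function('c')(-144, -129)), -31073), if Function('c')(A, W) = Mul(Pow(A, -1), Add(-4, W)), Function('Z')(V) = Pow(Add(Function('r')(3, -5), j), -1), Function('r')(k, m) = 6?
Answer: Rational(-4469483, 144) ≈ -31038.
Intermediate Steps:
j = -5 (j = Mul(1, -5) = -5)
Function('Z')(V) = 1 (Function('Z')(V) = Pow(Add(6, -5), -1) = Pow(1, -1) = 1)
Add(Add(Mul(Function('Z')(-22), 34), Function('c')(-144, -129)), -31073) = Add(Add(Mul(1, 34), Mul(Pow(-144, -1), Add(-4, -129))), -31073) = Add(Add(34, Mul(Rational(-1, 144), -133)), -31073) = Add(Add(34, Rational(133, 144)), -31073) = Add(Rational(5029, 144), -31073) = Rational(-4469483, 144)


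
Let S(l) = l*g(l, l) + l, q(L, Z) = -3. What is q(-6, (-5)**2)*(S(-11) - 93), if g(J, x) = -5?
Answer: 147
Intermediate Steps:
S(l) = -4*l (S(l) = l*(-5) + l = -5*l + l = -4*l)
q(-6, (-5)**2)*(S(-11) - 93) = -3*(-4*(-11) - 93) = -3*(44 - 93) = -3*(-49) = 147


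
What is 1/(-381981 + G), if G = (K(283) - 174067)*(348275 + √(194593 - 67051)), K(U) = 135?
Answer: -60576549281/3669514464349393750753 + 173932*√127542/3669514464349393750753 ≈ -1.6491e-11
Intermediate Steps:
G = -60576167300 - 173932*√127542 (G = (135 - 174067)*(348275 + √(194593 - 67051)) = -173932*(348275 + √127542) = -60576167300 - 173932*√127542 ≈ -6.0638e+10)
1/(-381981 + G) = 1/(-381981 + (-60576167300 - 173932*√127542)) = 1/(-60576549281 - 173932*√127542)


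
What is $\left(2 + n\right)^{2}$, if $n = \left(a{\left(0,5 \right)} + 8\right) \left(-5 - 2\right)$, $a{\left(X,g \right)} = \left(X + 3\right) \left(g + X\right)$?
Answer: $25281$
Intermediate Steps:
$a{\left(X,g \right)} = \left(3 + X\right) \left(X + g\right)$
$n = -161$ ($n = \left(\left(0^{2} + 3 \cdot 0 + 3 \cdot 5 + 0 \cdot 5\right) + 8\right) \left(-5 - 2\right) = \left(\left(0 + 0 + 15 + 0\right) + 8\right) \left(-7\right) = \left(15 + 8\right) \left(-7\right) = 23 \left(-7\right) = -161$)
$\left(2 + n\right)^{2} = \left(2 - 161\right)^{2} = \left(-159\right)^{2} = 25281$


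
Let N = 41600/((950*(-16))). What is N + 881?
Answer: 16687/19 ≈ 878.26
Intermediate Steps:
N = -52/19 (N = 41600/(-15200) = 41600*(-1/15200) = -52/19 ≈ -2.7368)
N + 881 = -52/19 + 881 = 16687/19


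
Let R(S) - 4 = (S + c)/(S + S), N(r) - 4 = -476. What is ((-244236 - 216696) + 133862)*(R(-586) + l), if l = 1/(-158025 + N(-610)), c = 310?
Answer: -64332864881880/46439621 ≈ -1.3853e+6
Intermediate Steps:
N(r) = -472 (N(r) = 4 - 476 = -472)
l = -1/158497 (l = 1/(-158025 - 472) = 1/(-158497) = -1/158497 ≈ -6.3093e-6)
R(S) = 4 + (310 + S)/(2*S) (R(S) = 4 + (S + 310)/(S + S) = 4 + (310 + S)/((2*S)) = 4 + (310 + S)*(1/(2*S)) = 4 + (310 + S)/(2*S))
((-244236 - 216696) + 133862)*(R(-586) + l) = ((-244236 - 216696) + 133862)*((9/2 + 155/(-586)) - 1/158497) = (-460932 + 133862)*((9/2 + 155*(-1/586)) - 1/158497) = -327070*((9/2 - 155/586) - 1/158497) = -327070*(1241/293 - 1/158497) = -327070*196694484/46439621 = -64332864881880/46439621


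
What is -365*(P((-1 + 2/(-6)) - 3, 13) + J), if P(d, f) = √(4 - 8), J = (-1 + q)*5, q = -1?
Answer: 3650 - 730*I ≈ 3650.0 - 730.0*I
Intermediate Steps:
J = -10 (J = (-1 - 1)*5 = -2*5 = -10)
P(d, f) = 2*I (P(d, f) = √(-4) = 2*I)
-365*(P((-1 + 2/(-6)) - 3, 13) + J) = -365*(2*I - 10) = -365*(-10 + 2*I) = 3650 - 730*I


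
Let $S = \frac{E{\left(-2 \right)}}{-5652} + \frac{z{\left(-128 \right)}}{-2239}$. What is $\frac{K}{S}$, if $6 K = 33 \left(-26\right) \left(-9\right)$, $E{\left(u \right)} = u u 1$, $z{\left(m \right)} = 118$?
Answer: $- \frac{4071690909}{168973} \approx -24097.0$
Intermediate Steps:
$E{\left(u \right)} = u^{2}$ ($E{\left(u \right)} = u^{2} \cdot 1 = u^{2}$)
$S = - \frac{168973}{3163707}$ ($S = \frac{\left(-2\right)^{2}}{-5652} + \frac{118}{-2239} = 4 \left(- \frac{1}{5652}\right) + 118 \left(- \frac{1}{2239}\right) = - \frac{1}{1413} - \frac{118}{2239} = - \frac{168973}{3163707} \approx -0.05341$)
$K = 1287$ ($K = \frac{33 \left(-26\right) \left(-9\right)}{6} = \frac{\left(-858\right) \left(-9\right)}{6} = \frac{1}{6} \cdot 7722 = 1287$)
$\frac{K}{S} = \frac{1287}{- \frac{168973}{3163707}} = 1287 \left(- \frac{3163707}{168973}\right) = - \frac{4071690909}{168973}$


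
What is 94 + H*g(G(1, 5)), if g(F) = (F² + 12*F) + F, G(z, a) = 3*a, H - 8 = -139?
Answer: -54926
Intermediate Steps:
H = -131 (H = 8 - 139 = -131)
g(F) = F² + 13*F
94 + H*g(G(1, 5)) = 94 - 131*3*5*(13 + 3*5) = 94 - 1965*(13 + 15) = 94 - 1965*28 = 94 - 131*420 = 94 - 55020 = -54926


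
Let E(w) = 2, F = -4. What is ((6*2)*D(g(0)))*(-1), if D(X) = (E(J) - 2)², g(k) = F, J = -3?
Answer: 0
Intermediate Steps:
g(k) = -4
D(X) = 0 (D(X) = (2 - 2)² = 0² = 0)
((6*2)*D(g(0)))*(-1) = ((6*2)*0)*(-1) = (12*0)*(-1) = 0*(-1) = 0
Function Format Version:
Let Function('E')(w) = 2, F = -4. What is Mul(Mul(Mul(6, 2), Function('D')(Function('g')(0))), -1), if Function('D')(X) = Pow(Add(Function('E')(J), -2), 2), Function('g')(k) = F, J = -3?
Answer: 0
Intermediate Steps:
Function('g')(k) = -4
Function('D')(X) = 0 (Function('D')(X) = Pow(Add(2, -2), 2) = Pow(0, 2) = 0)
Mul(Mul(Mul(6, 2), Function('D')(Function('g')(0))), -1) = Mul(Mul(Mul(6, 2), 0), -1) = Mul(Mul(12, 0), -1) = Mul(0, -1) = 0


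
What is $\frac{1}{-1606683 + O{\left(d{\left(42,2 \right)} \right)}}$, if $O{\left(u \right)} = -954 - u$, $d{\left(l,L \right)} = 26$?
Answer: $- \frac{1}{1607663} \approx -6.2202 \cdot 10^{-7}$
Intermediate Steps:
$\frac{1}{-1606683 + O{\left(d{\left(42,2 \right)} \right)}} = \frac{1}{-1606683 - 980} = \frac{1}{-1607663} = - \frac{1}{1607663}$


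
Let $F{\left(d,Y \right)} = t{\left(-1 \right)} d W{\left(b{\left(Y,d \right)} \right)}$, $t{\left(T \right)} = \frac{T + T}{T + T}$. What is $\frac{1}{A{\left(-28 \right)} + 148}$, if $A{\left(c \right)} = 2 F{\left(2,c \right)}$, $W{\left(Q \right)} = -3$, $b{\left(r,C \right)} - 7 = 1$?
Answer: $\frac{1}{136} \approx 0.0073529$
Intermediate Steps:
$b{\left(r,C \right)} = 8$ ($b{\left(r,C \right)} = 7 + 1 = 8$)
$t{\left(T \right)} = 1$ ($t{\left(T \right)} = \frac{2 T}{2 T} = 2 T \frac{1}{2 T} = 1$)
$F{\left(d,Y \right)} = - 3 d$ ($F{\left(d,Y \right)} = 1 d \left(-3\right) = d \left(-3\right) = - 3 d$)
$A{\left(c \right)} = -12$ ($A{\left(c \right)} = 2 \left(\left(-3\right) 2\right) = 2 \left(-6\right) = -12$)
$\frac{1}{A{\left(-28 \right)} + 148} = \frac{1}{-12 + 148} = \frac{1}{136}$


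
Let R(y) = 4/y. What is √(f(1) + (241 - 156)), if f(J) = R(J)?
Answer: √89 ≈ 9.4340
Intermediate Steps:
f(J) = 4/J
√(f(1) + (241 - 156)) = √(4/1 + (241 - 156)) = √(4*1 + 85) = √(4 + 85) = √89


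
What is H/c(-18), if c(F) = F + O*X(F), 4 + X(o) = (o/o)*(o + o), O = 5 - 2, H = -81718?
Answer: 40859/69 ≈ 592.16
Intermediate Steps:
O = 3
X(o) = -4 + 2*o (X(o) = -4 + (o/o)*(o + o) = -4 + 1*(2*o) = -4 + 2*o)
c(F) = -12 + 7*F (c(F) = F + 3*(-4 + 2*F) = F + (-12 + 6*F) = -12 + 7*F)
H/c(-18) = -81718/(-12 + 7*(-18)) = -81718/(-12 - 126) = -81718/(-138) = -81718*(-1/138) = 40859/69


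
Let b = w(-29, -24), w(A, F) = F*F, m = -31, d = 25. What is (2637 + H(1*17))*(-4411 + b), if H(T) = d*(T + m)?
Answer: -8770645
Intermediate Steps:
w(A, F) = F²
b = 576 (b = (-24)² = 576)
H(T) = -775 + 25*T (H(T) = 25*(T - 31) = 25*(-31 + T) = -775 + 25*T)
(2637 + H(1*17))*(-4411 + b) = (2637 + (-775 + 25*(1*17)))*(-4411 + 576) = (2637 + (-775 + 25*17))*(-3835) = (2637 + (-775 + 425))*(-3835) = (2637 - 350)*(-3835) = 2287*(-3835) = -8770645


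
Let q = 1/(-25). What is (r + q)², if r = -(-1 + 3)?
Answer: 2601/625 ≈ 4.1616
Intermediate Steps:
r = -2 (r = -1*2 = -2)
q = -1/25 ≈ -0.040000
(r + q)² = (-2 - 1/25)² = (-51/25)² = 2601/625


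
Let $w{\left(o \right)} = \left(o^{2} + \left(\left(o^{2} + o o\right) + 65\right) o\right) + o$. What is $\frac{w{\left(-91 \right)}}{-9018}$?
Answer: $\frac{1504867}{9018} \approx 166.87$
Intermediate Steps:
$w{\left(o \right)} = o + o^{2} + o \left(65 + 2 o^{2}\right)$ ($w{\left(o \right)} = \left(o^{2} + \left(\left(o^{2} + o^{2}\right) + 65\right) o\right) + o = \left(o^{2} + \left(2 o^{2} + 65\right) o\right) + o = \left(o^{2} + \left(65 + 2 o^{2}\right) o\right) + o = \left(o^{2} + o \left(65 + 2 o^{2}\right)\right) + o = o + o^{2} + o \left(65 + 2 o^{2}\right)$)
$\frac{w{\left(-91 \right)}}{-9018} = \frac{\left(-91\right) \left(66 - 91 + 2 \left(-91\right)^{2}\right)}{-9018} = - 91 \left(66 - 91 + 2 \cdot 8281\right) \left(- \frac{1}{9018}\right) = - 91 \left(66 - 91 + 16562\right) \left(- \frac{1}{9018}\right) = \left(-91\right) 16537 \left(- \frac{1}{9018}\right) = \left(-1504867\right) \left(- \frac{1}{9018}\right) = \frac{1504867}{9018}$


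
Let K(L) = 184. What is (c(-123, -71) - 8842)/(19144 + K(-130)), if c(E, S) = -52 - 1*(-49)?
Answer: -8845/19328 ≈ -0.45763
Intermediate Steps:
c(E, S) = -3 (c(E, S) = -52 + 49 = -3)
(c(-123, -71) - 8842)/(19144 + K(-130)) = (-3 - 8842)/(19144 + 184) = -8845/19328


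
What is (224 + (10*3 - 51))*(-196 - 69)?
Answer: -53795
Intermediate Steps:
(224 + (10*3 - 51))*(-196 - 69) = (224 + (30 - 51))*(-265) = (224 - 21)*(-265) = 203*(-265) = -53795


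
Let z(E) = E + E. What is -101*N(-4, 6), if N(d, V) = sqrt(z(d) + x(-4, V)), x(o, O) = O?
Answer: -101*I*sqrt(2) ≈ -142.84*I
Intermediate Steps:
z(E) = 2*E
N(d, V) = sqrt(V + 2*d) (N(d, V) = sqrt(2*d + V) = sqrt(V + 2*d))
-101*N(-4, 6) = -101*sqrt(6 + 2*(-4)) = -101*sqrt(6 - 8) = -101*I*sqrt(2)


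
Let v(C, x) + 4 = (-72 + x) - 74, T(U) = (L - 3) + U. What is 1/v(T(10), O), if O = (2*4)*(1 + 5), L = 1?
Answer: -1/102 ≈ -0.0098039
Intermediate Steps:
T(U) = -2 + U (T(U) = (1 - 3) + U = -2 + U)
O = 48 (O = 8*6 = 48)
v(C, x) = -150 + x (v(C, x) = -4 + ((-72 + x) - 74) = -4 + (-146 + x) = -150 + x)
1/v(T(10), O) = 1/(-150 + 48) = 1/(-102) = -1/102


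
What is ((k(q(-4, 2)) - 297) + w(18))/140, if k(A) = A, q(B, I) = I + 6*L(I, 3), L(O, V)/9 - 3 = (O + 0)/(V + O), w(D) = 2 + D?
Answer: -457/700 ≈ -0.65286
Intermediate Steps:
L(O, V) = 27 + 9*O/(O + V) (L(O, V) = 27 + 9*((O + 0)/(V + O)) = 27 + 9*(O/(O + V)) = 27 + 9*O/(O + V))
q(B, I) = I + 54*(9 + 4*I)/(3 + I) (q(B, I) = I + 6*(9*(3*3 + 4*I)/(I + 3)) = I + 6*(9*(9 + 4*I)/(3 + I)) = I + 54*(9 + 4*I)/(3 + I))
((k(q(-4, 2)) - 297) + w(18))/140 = (((486 + 2**2 + 219*2)/(3 + 2) - 297) + (2 + 18))/140 = (((486 + 4 + 438)/5 - 297) + 20)*(1/140) = (((1/5)*928 - 297) + 20)*(1/140) = ((928/5 - 297) + 20)*(1/140) = (-557/5 + 20)*(1/140) = -457/5*1/140 = -457/700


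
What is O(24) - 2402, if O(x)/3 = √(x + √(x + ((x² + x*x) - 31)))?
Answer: -2402 + 3*√(24 + √1145) ≈ -2379.2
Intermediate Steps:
O(x) = 3*√(x + √(-31 + x + 2*x²)) (O(x) = 3*√(x + √(x + ((x² + x*x) - 31))) = 3*√(x + √(x + ((x² + x²) - 31))) = 3*√(x + √(x + (2*x² - 31))) = 3*√(x + √(x + (-31 + 2*x²))) = 3*√(x + √(-31 + x + 2*x²)))
O(24) - 2402 = 3*√(24 + √(-31 + 24 + 2*24²)) - 2402 = 3*√(24 + √(-31 + 24 + 2*576)) - 2402 = 3*√(24 + √(-31 + 24 + 1152)) - 2402 = 3*√(24 + √1145) - 2402 = -2402 + 3*√(24 + √1145)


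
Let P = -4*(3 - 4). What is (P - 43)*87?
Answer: -3393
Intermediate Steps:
P = 4 (P = -4*(-1) = 4)
(P - 43)*87 = (4 - 43)*87 = -39*87 = -3393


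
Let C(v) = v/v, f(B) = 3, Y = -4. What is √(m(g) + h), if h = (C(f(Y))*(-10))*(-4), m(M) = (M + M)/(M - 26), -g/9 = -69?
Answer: √14899990/595 ≈ 6.4875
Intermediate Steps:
g = 621 (g = -9*(-69) = 621)
C(v) = 1
m(M) = 2*M/(-26 + M) (m(M) = (2*M)/(-26 + M) = 2*M/(-26 + M))
h = 40 (h = (1*(-10))*(-4) = -10*(-4) = 40)
√(m(g) + h) = √(2*621/(-26 + 621) + 40) = √(2*621/595 + 40) = √(2*621*(1/595) + 40) = √(1242/595 + 40) = √(25042/595) = √14899990/595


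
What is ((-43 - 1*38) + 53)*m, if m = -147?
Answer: 4116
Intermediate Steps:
((-43 - 1*38) + 53)*m = ((-43 - 1*38) + 53)*(-147) = ((-43 - 38) + 53)*(-147) = (-81 + 53)*(-147) = -28*(-147) = 4116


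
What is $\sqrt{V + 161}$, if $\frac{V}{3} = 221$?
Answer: $2 \sqrt{206} \approx 28.705$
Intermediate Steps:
$V = 663$ ($V = 3 \cdot 221 = 663$)
$\sqrt{V + 161} = \sqrt{663 + 161} = \sqrt{824} = 2 \sqrt{206}$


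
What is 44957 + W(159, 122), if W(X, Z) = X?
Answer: 45116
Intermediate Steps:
44957 + W(159, 122) = 44957 + 159 = 45116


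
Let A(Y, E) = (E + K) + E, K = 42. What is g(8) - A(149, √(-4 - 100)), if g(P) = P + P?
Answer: -26 - 4*I*√26 ≈ -26.0 - 20.396*I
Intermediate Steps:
A(Y, E) = 42 + 2*E (A(Y, E) = (E + 42) + E = (42 + E) + E = 42 + 2*E)
g(P) = 2*P
g(8) - A(149, √(-4 - 100)) = 2*8 - (42 + 2*√(-4 - 100)) = 16 - (42 + 2*√(-104)) = 16 - (42 + 2*(2*I*√26)) = 16 - (42 + 4*I*√26) = 16 + (-42 - 4*I*√26) = -26 - 4*I*√26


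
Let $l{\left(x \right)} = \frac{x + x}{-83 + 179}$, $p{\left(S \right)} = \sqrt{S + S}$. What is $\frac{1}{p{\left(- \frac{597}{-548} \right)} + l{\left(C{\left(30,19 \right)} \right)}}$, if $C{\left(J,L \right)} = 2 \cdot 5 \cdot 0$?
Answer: $\frac{\sqrt{163578}}{597} \approx 0.67747$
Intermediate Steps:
$C{\left(J,L \right)} = 0$ ($C{\left(J,L \right)} = 10 \cdot 0 = 0$)
$p{\left(S \right)} = \sqrt{2} \sqrt{S}$ ($p{\left(S \right)} = \sqrt{2 S} = \sqrt{2} \sqrt{S}$)
$l{\left(x \right)} = \frac{x}{48}$ ($l{\left(x \right)} = \frac{2 x}{96} = 2 x \frac{1}{96} = \frac{x}{48}$)
$\frac{1}{p{\left(- \frac{597}{-548} \right)} + l{\left(C{\left(30,19 \right)} \right)}} = \frac{1}{\sqrt{2} \sqrt{- \frac{597}{-548}} + \frac{1}{48} \cdot 0} = \frac{1}{\sqrt{2} \sqrt{\left(-597\right) \left(- \frac{1}{548}\right)} + 0} = \frac{1}{\sqrt{2} \sqrt{\frac{597}{548}} + 0} = \frac{1}{\sqrt{2} \frac{\sqrt{81789}}{274} + 0} = \frac{1}{\frac{\sqrt{163578}}{274} + 0} = \frac{1}{\frac{1}{274} \sqrt{163578}} = \frac{\sqrt{163578}}{597}$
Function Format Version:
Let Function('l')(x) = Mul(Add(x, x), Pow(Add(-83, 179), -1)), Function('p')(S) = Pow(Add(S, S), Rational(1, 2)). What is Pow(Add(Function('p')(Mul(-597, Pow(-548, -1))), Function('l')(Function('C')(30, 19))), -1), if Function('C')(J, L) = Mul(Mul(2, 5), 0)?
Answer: Mul(Rational(1, 597), Pow(163578, Rational(1, 2))) ≈ 0.67747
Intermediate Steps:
Function('C')(J, L) = 0 (Function('C')(J, L) = Mul(10, 0) = 0)
Function('p')(S) = Mul(Pow(2, Rational(1, 2)), Pow(S, Rational(1, 2))) (Function('p')(S) = Pow(Mul(2, S), Rational(1, 2)) = Mul(Pow(2, Rational(1, 2)), Pow(S, Rational(1, 2))))
Function('l')(x) = Mul(Rational(1, 48), x) (Function('l')(x) = Mul(Mul(2, x), Pow(96, -1)) = Mul(Mul(2, x), Rational(1, 96)) = Mul(Rational(1, 48), x))
Pow(Add(Function('p')(Mul(-597, Pow(-548, -1))), Function('l')(Function('C')(30, 19))), -1) = Pow(Add(Mul(Pow(2, Rational(1, 2)), Pow(Mul(-597, Pow(-548, -1)), Rational(1, 2))), Mul(Rational(1, 48), 0)), -1) = Pow(Add(Mul(Pow(2, Rational(1, 2)), Pow(Mul(-597, Rational(-1, 548)), Rational(1, 2))), 0), -1) = Pow(Add(Mul(Pow(2, Rational(1, 2)), Pow(Rational(597, 548), Rational(1, 2))), 0), -1) = Pow(Add(Mul(Pow(2, Rational(1, 2)), Mul(Rational(1, 274), Pow(81789, Rational(1, 2)))), 0), -1) = Pow(Add(Mul(Rational(1, 274), Pow(163578, Rational(1, 2))), 0), -1) = Pow(Mul(Rational(1, 274), Pow(163578, Rational(1, 2))), -1) = Mul(Rational(1, 597), Pow(163578, Rational(1, 2)))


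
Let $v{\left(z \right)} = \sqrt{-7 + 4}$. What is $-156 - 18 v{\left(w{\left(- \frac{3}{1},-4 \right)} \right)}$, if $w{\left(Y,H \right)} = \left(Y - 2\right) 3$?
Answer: $-156 - 18 i \sqrt{3} \approx -156.0 - 31.177 i$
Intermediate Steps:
$w{\left(Y,H \right)} = -6 + 3 Y$ ($w{\left(Y,H \right)} = \left(-2 + Y\right) 3 = -6 + 3 Y$)
$v{\left(z \right)} = i \sqrt{3}$ ($v{\left(z \right)} = \sqrt{-3} = i \sqrt{3}$)
$-156 - 18 v{\left(w{\left(- \frac{3}{1},-4 \right)} \right)} = -156 - 18 i \sqrt{3}$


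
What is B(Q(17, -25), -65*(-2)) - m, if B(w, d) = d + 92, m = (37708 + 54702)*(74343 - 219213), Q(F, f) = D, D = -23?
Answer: 13387436922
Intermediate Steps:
Q(F, f) = -23
m = -13387436700 (m = 92410*(-144870) = -13387436700)
B(w, d) = 92 + d
B(Q(17, -25), -65*(-2)) - m = (92 - 65*(-2)) - 1*(-13387436700) = (92 + 130) + 13387436700 = 222 + 13387436700 = 13387436922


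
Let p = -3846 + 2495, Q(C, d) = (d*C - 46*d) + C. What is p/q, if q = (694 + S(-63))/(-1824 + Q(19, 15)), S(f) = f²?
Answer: 2985710/4663 ≈ 640.30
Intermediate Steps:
Q(C, d) = C - 46*d + C*d (Q(C, d) = (C*d - 46*d) + C = (-46*d + C*d) + C = C - 46*d + C*d)
p = -1351
q = -4663/2210 (q = (694 + (-63)²)/(-1824 + (19 - 46*15 + 19*15)) = (694 + 3969)/(-1824 + (19 - 690 + 285)) = 4663/(-1824 - 386) = 4663/(-2210) = 4663*(-1/2210) = -4663/2210 ≈ -2.1100)
p/q = -1351/(-4663/2210) = -1351*(-2210/4663) = 2985710/4663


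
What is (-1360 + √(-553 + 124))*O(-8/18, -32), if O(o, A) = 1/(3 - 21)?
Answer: 680/9 - I*√429/18 ≈ 75.556 - 1.1507*I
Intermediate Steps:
O(o, A) = -1/18 (O(o, A) = 1/(-18) = -1/18)
(-1360 + √(-553 + 124))*O(-8/18, -32) = (-1360 + √(-553 + 124))*(-1/18) = (-1360 + √(-429))*(-1/18) = (-1360 + I*√429)*(-1/18) = 680/9 - I*√429/18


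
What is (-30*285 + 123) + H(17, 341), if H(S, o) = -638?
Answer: -9065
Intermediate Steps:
(-30*285 + 123) + H(17, 341) = (-30*285 + 123) - 638 = (-8550 + 123) - 638 = -8427 - 638 = -9065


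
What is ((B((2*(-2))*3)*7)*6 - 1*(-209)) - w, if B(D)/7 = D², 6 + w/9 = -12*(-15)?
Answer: 40979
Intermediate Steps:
w = 1566 (w = -54 + 9*(-12*(-15)) = -54 + 9*180 = -54 + 1620 = 1566)
B(D) = 7*D²
((B((2*(-2))*3)*7)*6 - 1*(-209)) - w = (((7*((2*(-2))*3)²)*7)*6 - 1*(-209)) - 1*1566 = (((7*(-4*3)²)*7)*6 + 209) - 1566 = (((7*(-12)²)*7)*6 + 209) - 1566 = (((7*144)*7)*6 + 209) - 1566 = ((1008*7)*6 + 209) - 1566 = (7056*6 + 209) - 1566 = (42336 + 209) - 1566 = 42545 - 1566 = 40979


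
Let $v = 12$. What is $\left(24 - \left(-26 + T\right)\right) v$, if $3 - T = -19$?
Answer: $336$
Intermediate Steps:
$T = 22$ ($T = 3 - -19 = 3 + 19 = 22$)
$\left(24 - \left(-26 + T\right)\right) v = \left(24 + \left(26 - 22\right)\right) 12 = \left(24 + 4\right) 12 = 28 \cdot 12 = 336$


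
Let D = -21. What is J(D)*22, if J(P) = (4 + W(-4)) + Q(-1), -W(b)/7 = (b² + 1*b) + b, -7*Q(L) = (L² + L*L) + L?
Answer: -8030/7 ≈ -1147.1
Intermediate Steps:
Q(L) = -2*L²/7 - L/7 (Q(L) = -((L² + L*L) + L)/7 = -((L² + L²) + L)/7 = -(2*L² + L)/7 = -(L + 2*L²)/7 = -2*L²/7 - L/7)
W(b) = -14*b - 7*b² (W(b) = -7*((b² + 1*b) + b) = -7*((b² + b) + b) = -7*((b + b²) + b) = -7*(b² + 2*b) = -14*b - 7*b²)
J(P) = -365/7 (J(P) = (4 - 7*(-4)*(2 - 4)) - ⅐*(-1)*(1 + 2*(-1)) = (4 - 7*(-4)*(-2)) - ⅐*(-1)*(1 - 2) = (4 - 56) - ⅐*(-1)*(-1) = -52 - ⅐ = -365/7)
J(D)*22 = -365/7*22 = -8030/7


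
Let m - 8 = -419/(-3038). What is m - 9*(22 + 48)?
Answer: -1889217/3038 ≈ -621.86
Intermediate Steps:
m = 24723/3038 (m = 8 - 419/(-3038) = 8 - 419*(-1/3038) = 8 + 419/3038 = 24723/3038 ≈ 8.1379)
m - 9*(22 + 48) = 24723/3038 - 9*(22 + 48) = 24723/3038 - 9*70 = 24723/3038 - 1*630 = 24723/3038 - 630 = -1889217/3038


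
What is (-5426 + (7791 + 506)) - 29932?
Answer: -27061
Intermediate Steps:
(-5426 + (7791 + 506)) - 29932 = (-5426 + 8297) - 29932 = 2871 - 29932 = -27061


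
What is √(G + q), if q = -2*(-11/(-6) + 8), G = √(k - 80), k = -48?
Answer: √(-177 + 72*I*√2)/3 ≈ 1.2292 + 4.6019*I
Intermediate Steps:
G = 8*I*√2 (G = √(-48 - 80) = √(-128) = 8*I*√2 ≈ 11.314*I)
q = -59/3 (q = -2*(-11*(-⅙) + 8) = -2*(11/6 + 8) = -2*59/6 = -59/3 ≈ -19.667)
√(G + q) = √(8*I*√2 - 59/3) = √(-59/3 + 8*I*√2)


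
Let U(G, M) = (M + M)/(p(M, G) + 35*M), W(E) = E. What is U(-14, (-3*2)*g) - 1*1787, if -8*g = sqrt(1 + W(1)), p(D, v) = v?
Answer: -2414147/1351 + 24*sqrt(2)/1351 ≈ -1786.9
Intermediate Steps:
g = -sqrt(2)/8 (g = -sqrt(1 + 1)/8 = -sqrt(2)/8 ≈ -0.17678)
U(G, M) = 2*M/(G + 35*M) (U(G, M) = (M + M)/(G + 35*M) = (2*M)/(G + 35*M) = 2*M/(G + 35*M))
U(-14, (-3*2)*g) - 1*1787 = 2*((-3*2)*(-sqrt(2)/8))/(-14 + 35*((-3*2)*(-sqrt(2)/8))) - 1*1787 = 2*(-(-3)*sqrt(2)/4)/(-14 + 35*(-(-3)*sqrt(2)/4)) - 1787 = 2*(3*sqrt(2)/4)/(-14 + 35*(3*sqrt(2)/4)) - 1787 = 2*(3*sqrt(2)/4)/(-14 + 105*sqrt(2)/4) - 1787 = 3*sqrt(2)/(2*(-14 + 105*sqrt(2)/4)) - 1787 = -1787 + 3*sqrt(2)/(2*(-14 + 105*sqrt(2)/4))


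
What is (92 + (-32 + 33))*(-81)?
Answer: -7533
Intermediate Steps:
(92 + (-32 + 33))*(-81) = (92 + 1)*(-81) = 93*(-81) = -7533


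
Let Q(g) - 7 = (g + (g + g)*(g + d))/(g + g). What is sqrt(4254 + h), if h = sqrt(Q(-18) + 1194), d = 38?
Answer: sqrt(17016 + 2*sqrt(4886))/2 ≈ 65.490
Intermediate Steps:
Q(g) = 7 + (g + 2*g*(38 + g))/(2*g) (Q(g) = 7 + (g + (g + g)*(g + 38))/(g + g) = 7 + (g + (2*g)*(38 + g))/((2*g)) = 7 + (g + 2*g*(38 + g))*(1/(2*g)) = 7 + (g + 2*g*(38 + g))/(2*g))
h = sqrt(4886)/2 (h = sqrt((91/2 - 18) + 1194) = sqrt(55/2 + 1194) = sqrt(2443/2) = sqrt(4886)/2 ≈ 34.950)
sqrt(4254 + h) = sqrt(4254 + sqrt(4886)/2)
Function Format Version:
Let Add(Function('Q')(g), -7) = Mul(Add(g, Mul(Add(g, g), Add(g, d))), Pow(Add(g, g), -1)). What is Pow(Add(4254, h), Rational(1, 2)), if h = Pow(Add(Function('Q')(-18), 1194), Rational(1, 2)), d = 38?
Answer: Mul(Rational(1, 2), Pow(Add(17016, Mul(2, Pow(4886, Rational(1, 2)))), Rational(1, 2))) ≈ 65.490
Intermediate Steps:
Function('Q')(g) = Add(7, Mul(Rational(1, 2), Pow(g, -1), Add(g, Mul(2, g, Add(38, g))))) (Function('Q')(g) = Add(7, Mul(Add(g, Mul(Add(g, g), Add(g, 38))), Pow(Add(g, g), -1))) = Add(7, Mul(Add(g, Mul(Mul(2, g), Add(38, g))), Pow(Mul(2, g), -1))) = Add(7, Mul(Add(g, Mul(2, g, Add(38, g))), Mul(Rational(1, 2), Pow(g, -1)))) = Add(7, Mul(Rational(1, 2), Pow(g, -1), Add(g, Mul(2, g, Add(38, g))))))
h = Mul(Rational(1, 2), Pow(4886, Rational(1, 2))) (h = Pow(Add(Add(Rational(91, 2), -18), 1194), Rational(1, 2)) = Pow(Add(Rational(55, 2), 1194), Rational(1, 2)) = Pow(Rational(2443, 2), Rational(1, 2)) = Mul(Rational(1, 2), Pow(4886, Rational(1, 2))) ≈ 34.950)
Pow(Add(4254, h), Rational(1, 2)) = Pow(Add(4254, Mul(Rational(1, 2), Pow(4886, Rational(1, 2)))), Rational(1, 2))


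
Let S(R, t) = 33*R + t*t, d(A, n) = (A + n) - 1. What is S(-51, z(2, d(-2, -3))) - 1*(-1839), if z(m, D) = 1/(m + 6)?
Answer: 9985/64 ≈ 156.02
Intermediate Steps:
d(A, n) = -1 + A + n
z(m, D) = 1/(6 + m)
S(R, t) = t² + 33*R (S(R, t) = 33*R + t² = t² + 33*R)
S(-51, z(2, d(-2, -3))) - 1*(-1839) = ((1/(6 + 2))² + 33*(-51)) - 1*(-1839) = ((1/8)² - 1683) + 1839 = ((⅛)² - 1683) + 1839 = (1/64 - 1683) + 1839 = -107711/64 + 1839 = 9985/64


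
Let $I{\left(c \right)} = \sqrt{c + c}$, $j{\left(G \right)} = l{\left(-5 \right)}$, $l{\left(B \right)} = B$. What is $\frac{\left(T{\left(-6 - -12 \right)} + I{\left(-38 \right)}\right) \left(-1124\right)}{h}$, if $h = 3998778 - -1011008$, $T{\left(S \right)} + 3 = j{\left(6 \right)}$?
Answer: $\frac{4496}{2504893} - \frac{1124 i \sqrt{19}}{2504893} \approx 0.0017949 - 0.0019559 i$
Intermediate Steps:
$j{\left(G \right)} = -5$
$T{\left(S \right)} = -8$ ($T{\left(S \right)} = -3 - 5 = -8$)
$I{\left(c \right)} = \sqrt{2} \sqrt{c}$ ($I{\left(c \right)} = \sqrt{2 c} = \sqrt{2} \sqrt{c}$)
$h = 5009786$ ($h = 3998778 + 1011008 = 5009786$)
$\frac{\left(T{\left(-6 - -12 \right)} + I{\left(-38 \right)}\right) \left(-1124\right)}{h} = \frac{\left(-8 + \sqrt{2} \sqrt{-38}\right) \left(-1124\right)}{5009786} = \left(-8 + \sqrt{2} i \sqrt{38}\right) \left(-1124\right) \frac{1}{5009786} = \left(-8 + 2 i \sqrt{19}\right) \left(-1124\right) \frac{1}{5009786} = \left(8992 - 2248 i \sqrt{19}\right) \frac{1}{5009786} = \frac{4496}{2504893} - \frac{1124 i \sqrt{19}}{2504893}$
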